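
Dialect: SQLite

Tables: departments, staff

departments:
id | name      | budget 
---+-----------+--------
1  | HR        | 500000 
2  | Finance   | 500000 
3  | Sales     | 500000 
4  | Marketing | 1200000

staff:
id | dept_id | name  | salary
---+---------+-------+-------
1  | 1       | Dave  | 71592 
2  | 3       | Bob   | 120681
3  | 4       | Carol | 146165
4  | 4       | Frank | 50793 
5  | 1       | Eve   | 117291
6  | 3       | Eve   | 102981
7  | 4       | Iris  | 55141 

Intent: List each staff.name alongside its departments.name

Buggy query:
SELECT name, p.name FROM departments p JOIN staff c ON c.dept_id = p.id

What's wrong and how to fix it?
Bug: Both tables have a 'name' column; the unqualified reference is ambiguous

Fix: Prefix ambiguous columns with the table alias

Corrected query:
SELECT c.name, p.name FROM departments p JOIN staff c ON c.dept_id = p.id

Result:
name  | name     
------+----------
Dave  | HR       
Bob   | Sales    
Carol | Marketing
Frank | Marketing
Eve   | HR       
Eve   | Sales    
Iris  | Marketing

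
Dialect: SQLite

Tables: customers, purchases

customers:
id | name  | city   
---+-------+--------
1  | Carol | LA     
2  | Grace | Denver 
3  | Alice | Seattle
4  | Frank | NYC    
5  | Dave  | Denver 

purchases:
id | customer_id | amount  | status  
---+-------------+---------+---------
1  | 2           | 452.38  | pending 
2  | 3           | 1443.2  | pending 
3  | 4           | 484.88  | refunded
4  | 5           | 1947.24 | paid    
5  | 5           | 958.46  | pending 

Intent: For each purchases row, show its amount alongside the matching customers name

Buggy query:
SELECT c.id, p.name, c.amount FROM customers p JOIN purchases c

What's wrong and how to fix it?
Bug: JOIN with no ON clause produces a cartesian product; every purchases row pairs with every customers row

Fix: Specify the join condition linking the foreign key to the parent id

Corrected query:
SELECT c.id, p.name, c.amount FROM customers p JOIN purchases c ON c.customer_id = p.id

Result:
id | name  | amount 
---+-------+--------
1  | Grace | 452.38 
2  | Alice | 1443.2 
3  | Frank | 484.88 
4  | Dave  | 1947.24
5  | Dave  | 958.46 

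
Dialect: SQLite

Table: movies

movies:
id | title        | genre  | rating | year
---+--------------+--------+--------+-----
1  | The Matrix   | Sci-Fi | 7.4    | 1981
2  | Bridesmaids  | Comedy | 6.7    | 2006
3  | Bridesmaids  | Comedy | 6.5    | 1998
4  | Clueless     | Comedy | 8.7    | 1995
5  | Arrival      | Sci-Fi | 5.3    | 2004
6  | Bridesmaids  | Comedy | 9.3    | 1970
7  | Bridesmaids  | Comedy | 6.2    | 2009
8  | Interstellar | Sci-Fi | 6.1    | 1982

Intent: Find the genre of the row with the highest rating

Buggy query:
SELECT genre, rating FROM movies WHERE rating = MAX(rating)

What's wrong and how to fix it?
Bug: MAX(rating) is an aggregate and cannot be used directly in WHERE

Fix: Wrap MAX in a scalar subquery so WHERE compares against a single value

Corrected query:
SELECT genre, rating FROM movies WHERE rating = (SELECT MAX(rating) FROM movies)

Result:
genre  | rating
-------+-------
Comedy | 9.3   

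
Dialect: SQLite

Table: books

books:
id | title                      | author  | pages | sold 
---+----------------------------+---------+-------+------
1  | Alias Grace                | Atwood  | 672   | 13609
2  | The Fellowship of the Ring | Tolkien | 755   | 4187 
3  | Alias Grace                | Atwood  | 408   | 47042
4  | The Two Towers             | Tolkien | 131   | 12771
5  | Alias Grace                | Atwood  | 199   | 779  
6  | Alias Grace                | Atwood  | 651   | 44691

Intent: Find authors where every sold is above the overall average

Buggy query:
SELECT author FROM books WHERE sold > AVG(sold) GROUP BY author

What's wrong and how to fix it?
Bug: AVG() is an aggregate; it can't sit directly in WHERE

Fix: Use a subquery for AVG and a HAVING MIN(...) filter so the condition holds for every row in the group

Corrected query:
SELECT author FROM books GROUP BY author HAVING MIN(sold) > (SELECT AVG(sold) FROM books)

Result:
(no rows)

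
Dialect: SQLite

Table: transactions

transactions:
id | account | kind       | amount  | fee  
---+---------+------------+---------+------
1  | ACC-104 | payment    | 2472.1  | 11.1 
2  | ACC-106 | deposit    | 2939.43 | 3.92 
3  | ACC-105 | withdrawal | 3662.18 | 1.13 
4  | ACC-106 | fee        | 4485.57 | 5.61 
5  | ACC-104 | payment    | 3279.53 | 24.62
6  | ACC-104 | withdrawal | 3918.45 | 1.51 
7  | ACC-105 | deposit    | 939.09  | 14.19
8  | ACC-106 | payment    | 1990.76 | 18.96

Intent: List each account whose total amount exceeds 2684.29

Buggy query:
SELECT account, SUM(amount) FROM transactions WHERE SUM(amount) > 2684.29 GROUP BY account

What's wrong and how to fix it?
Bug: WHERE runs before GROUP BY, so aggregates aren't available there

Fix: Use HAVING (which filters groups after aggregation) instead of WHERE

Corrected query:
SELECT account, SUM(amount) FROM transactions GROUP BY account HAVING SUM(amount) > 2684.29

Result:
account | SUM(amount)
--------+------------
ACC-104 | 9670.08    
ACC-105 | 4601.27    
ACC-106 | 9415.76    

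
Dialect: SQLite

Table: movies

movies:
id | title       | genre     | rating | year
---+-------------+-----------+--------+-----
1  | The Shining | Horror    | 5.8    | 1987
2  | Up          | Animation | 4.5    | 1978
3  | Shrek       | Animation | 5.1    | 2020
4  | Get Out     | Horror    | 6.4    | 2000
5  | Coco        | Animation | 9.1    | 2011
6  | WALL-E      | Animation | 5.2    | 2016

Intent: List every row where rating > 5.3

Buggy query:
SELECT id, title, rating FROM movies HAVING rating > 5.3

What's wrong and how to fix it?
Bug: HAVING filters the output of aggregation, but this query has no GROUP BY and no aggregate functions, so SQLite rejects it (HAVING clause on a non-aggregate query); the condition here is per row

Fix: Use WHERE for row-level filtering

Corrected query:
SELECT id, title, rating FROM movies WHERE rating > 5.3

Result:
id | title       | rating
---+-------------+-------
1  | The Shining | 5.8   
4  | Get Out     | 6.4   
5  | Coco        | 9.1   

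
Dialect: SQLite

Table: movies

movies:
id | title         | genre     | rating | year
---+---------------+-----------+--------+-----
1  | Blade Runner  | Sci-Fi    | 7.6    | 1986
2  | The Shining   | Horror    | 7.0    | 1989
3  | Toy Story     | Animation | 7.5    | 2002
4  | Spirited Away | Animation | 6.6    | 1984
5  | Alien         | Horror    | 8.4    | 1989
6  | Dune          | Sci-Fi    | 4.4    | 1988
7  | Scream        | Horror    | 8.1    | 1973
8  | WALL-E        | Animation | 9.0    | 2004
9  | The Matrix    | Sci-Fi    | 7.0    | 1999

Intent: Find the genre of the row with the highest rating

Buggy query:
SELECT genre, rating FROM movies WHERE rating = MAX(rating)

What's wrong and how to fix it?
Bug: MAX(rating) is an aggregate and cannot be used directly in WHERE

Fix: Use a subquery: WHERE rating = (SELECT MAX(rating) FROM movies)

Corrected query:
SELECT genre, rating FROM movies WHERE rating = (SELECT MAX(rating) FROM movies)

Result:
genre     | rating
----------+-------
Animation | 9     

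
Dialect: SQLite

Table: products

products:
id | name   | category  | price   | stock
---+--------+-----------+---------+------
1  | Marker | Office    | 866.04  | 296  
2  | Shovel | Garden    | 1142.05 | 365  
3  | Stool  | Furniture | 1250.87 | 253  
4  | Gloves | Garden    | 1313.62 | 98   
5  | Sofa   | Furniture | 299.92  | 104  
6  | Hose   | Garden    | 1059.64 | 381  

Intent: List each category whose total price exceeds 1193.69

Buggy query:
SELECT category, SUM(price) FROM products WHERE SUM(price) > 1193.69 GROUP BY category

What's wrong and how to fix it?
Bug: SUM(price) is an aggregate, but WHERE filters rows before aggregation

Fix: Use HAVING (which filters groups after aggregation) instead of WHERE

Corrected query:
SELECT category, SUM(price) FROM products GROUP BY category HAVING SUM(price) > 1193.69

Result:
category  | SUM(price)
----------+-----------
Furniture | 1550.79   
Garden    | 3515.31   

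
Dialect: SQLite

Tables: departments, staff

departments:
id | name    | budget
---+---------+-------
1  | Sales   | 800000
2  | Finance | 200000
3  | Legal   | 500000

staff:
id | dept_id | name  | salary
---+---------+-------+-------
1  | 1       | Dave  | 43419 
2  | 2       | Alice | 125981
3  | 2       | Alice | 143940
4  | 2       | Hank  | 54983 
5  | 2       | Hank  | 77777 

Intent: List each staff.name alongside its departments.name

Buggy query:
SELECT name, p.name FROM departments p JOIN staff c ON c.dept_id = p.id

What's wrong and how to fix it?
Bug: Both tables have a 'name' column; the unqualified reference is ambiguous

Fix: Qualify the column with its table alias (c.name)

Corrected query:
SELECT c.name, p.name FROM departments p JOIN staff c ON c.dept_id = p.id

Result:
name  | name   
------+--------
Dave  | Sales  
Alice | Finance
Alice | Finance
Hank  | Finance
Hank  | Finance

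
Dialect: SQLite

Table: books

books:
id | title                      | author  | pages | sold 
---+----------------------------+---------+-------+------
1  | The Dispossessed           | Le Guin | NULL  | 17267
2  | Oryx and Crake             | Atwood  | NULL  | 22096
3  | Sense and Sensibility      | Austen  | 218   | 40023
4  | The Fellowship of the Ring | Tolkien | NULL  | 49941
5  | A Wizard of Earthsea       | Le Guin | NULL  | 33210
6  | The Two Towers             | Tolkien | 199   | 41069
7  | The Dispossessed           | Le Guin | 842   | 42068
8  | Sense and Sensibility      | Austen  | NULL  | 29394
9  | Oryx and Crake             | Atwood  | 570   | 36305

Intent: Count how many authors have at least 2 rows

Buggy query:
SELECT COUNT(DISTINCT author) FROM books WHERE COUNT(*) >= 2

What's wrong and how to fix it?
Bug: COUNT(*) cannot appear in WHERE; the per-group count doesn't exist yet

Fix: Group first with HAVING COUNT(*) >= 2, then COUNT the resulting groups

Corrected query:
SELECT COUNT(*) FROM (SELECT author FROM books GROUP BY author HAVING COUNT(*) >= 2)

Result:
COUNT(*)
--------
4       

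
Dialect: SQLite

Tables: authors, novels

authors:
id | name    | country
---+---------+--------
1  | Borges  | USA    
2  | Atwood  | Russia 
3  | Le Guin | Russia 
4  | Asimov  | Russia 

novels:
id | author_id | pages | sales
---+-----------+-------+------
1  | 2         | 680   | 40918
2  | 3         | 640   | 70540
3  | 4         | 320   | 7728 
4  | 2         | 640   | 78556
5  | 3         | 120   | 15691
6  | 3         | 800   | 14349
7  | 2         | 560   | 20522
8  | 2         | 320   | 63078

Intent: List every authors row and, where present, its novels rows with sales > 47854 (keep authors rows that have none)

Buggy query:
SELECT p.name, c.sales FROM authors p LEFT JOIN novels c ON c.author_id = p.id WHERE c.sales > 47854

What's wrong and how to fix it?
Bug: Filtering c.sales in WHERE discards the NULL rows produced by LEFT JOIN, turning it into an inner join

Fix: Move the right-table condition into the ON clause so unmatched parents are kept

Corrected query:
SELECT p.name, c.sales FROM authors p LEFT JOIN novels c ON c.author_id = p.id AND c.sales > 47854

Result:
name    | sales
--------+------
Borges  | NULL 
Atwood  | 63078
Atwood  | 78556
Le Guin | 70540
Asimov  | NULL 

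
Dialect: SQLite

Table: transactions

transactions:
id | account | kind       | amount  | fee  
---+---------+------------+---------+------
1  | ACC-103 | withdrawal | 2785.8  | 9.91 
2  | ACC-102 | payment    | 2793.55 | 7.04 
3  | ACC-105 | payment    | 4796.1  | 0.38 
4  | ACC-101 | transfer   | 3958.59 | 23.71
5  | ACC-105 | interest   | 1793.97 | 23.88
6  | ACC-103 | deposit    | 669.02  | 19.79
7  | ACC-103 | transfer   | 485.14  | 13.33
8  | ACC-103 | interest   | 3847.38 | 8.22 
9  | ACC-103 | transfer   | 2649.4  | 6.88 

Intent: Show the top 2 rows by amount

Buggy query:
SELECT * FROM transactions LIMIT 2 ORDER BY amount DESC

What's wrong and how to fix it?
Bug: LIMIT must come after ORDER BY

Fix: Swap the clauses: ORDER BY first, then LIMIT

Corrected query:
SELECT * FROM transactions ORDER BY amount DESC LIMIT 2

Result:
id | account | kind     | amount  | fee  
---+---------+----------+---------+------
3  | ACC-105 | payment  | 4796.1  | 0.38 
4  | ACC-101 | transfer | 3958.59 | 23.71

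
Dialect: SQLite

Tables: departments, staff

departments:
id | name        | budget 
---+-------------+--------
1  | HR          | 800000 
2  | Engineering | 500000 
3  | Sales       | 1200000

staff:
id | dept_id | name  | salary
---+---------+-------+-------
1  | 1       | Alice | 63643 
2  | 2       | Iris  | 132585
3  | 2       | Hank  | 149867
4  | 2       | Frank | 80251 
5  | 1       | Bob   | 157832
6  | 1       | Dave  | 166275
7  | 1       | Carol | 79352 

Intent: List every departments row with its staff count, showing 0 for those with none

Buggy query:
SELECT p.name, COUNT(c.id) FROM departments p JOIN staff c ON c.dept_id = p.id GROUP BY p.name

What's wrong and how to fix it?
Bug: INNER JOIN drops departments rows that have no matching staff rows

Fix: Switch to LEFT JOIN to retain unmatched parent rows

Corrected query:
SELECT p.name, COUNT(c.id) FROM departments p LEFT JOIN staff c ON c.dept_id = p.id GROUP BY p.name

Result:
name        | COUNT(c.id)
------------+------------
Engineering | 3          
HR          | 4          
Sales       | 0          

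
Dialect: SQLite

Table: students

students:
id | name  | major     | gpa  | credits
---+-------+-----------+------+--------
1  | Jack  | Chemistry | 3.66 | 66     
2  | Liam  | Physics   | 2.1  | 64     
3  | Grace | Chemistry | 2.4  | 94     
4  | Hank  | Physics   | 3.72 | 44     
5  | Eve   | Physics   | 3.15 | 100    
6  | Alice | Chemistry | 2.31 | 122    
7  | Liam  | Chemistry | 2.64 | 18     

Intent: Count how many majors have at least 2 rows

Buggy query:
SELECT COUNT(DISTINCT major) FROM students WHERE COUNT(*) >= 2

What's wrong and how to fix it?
Bug: WHERE filters individual rows, not groups, so a group-level COUNT is invalid there

Fix: Use a subquery that GROUPs and filters with HAVING, then count its rows

Corrected query:
SELECT COUNT(*) FROM (SELECT major FROM students GROUP BY major HAVING COUNT(*) >= 2)

Result:
COUNT(*)
--------
2       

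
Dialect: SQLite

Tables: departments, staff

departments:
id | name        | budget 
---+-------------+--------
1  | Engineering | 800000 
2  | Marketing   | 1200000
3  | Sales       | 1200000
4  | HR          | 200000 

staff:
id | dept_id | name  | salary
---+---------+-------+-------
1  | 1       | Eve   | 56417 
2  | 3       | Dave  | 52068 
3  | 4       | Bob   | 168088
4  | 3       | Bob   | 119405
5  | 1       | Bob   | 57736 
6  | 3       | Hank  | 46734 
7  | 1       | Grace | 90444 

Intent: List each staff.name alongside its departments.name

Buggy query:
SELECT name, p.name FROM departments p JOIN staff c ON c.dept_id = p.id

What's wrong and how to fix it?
Bug: Both tables have a 'name' column; the unqualified reference is ambiguous

Fix: Qualify the column with its table alias (c.name)

Corrected query:
SELECT c.name, p.name FROM departments p JOIN staff c ON c.dept_id = p.id

Result:
name  | name       
------+------------
Eve   | Engineering
Dave  | Sales      
Bob   | HR         
Bob   | Sales      
Bob   | Engineering
Hank  | Sales      
Grace | Engineering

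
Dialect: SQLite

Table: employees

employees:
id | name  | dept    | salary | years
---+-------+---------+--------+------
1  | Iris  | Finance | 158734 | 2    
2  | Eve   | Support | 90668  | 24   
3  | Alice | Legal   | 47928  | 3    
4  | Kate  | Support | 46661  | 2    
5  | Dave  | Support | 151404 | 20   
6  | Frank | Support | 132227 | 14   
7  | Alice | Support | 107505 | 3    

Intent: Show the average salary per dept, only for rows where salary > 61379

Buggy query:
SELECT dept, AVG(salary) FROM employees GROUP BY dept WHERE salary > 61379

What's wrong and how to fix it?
Bug: WHERE cannot follow GROUP BY

Fix: Move the WHERE clause before GROUP BY

Corrected query:
SELECT dept, AVG(salary) FROM employees WHERE salary > 61379 GROUP BY dept

Result:
dept    | AVG(salary)
--------+------------
Finance | 158734     
Support | 120451     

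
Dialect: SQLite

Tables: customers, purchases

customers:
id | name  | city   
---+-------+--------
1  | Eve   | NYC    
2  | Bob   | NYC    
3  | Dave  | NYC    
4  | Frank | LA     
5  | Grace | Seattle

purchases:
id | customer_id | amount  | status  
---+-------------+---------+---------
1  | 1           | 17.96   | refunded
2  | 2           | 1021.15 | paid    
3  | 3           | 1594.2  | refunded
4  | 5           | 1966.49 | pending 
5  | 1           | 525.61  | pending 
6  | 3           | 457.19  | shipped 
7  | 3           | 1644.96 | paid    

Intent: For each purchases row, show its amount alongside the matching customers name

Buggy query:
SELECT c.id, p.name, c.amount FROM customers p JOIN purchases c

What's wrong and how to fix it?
Bug: JOIN with no ON clause produces a cartesian product; every purchases row pairs with every customers row

Fix: Specify the join condition linking the foreign key to the parent id

Corrected query:
SELECT c.id, p.name, c.amount FROM customers p JOIN purchases c ON c.customer_id = p.id

Result:
id | name  | amount 
---+-------+--------
1  | Eve   | 17.96  
2  | Bob   | 1021.15
3  | Dave  | 1594.2 
4  | Grace | 1966.49
5  | Eve   | 525.61 
6  | Dave  | 457.19 
7  | Dave  | 1644.96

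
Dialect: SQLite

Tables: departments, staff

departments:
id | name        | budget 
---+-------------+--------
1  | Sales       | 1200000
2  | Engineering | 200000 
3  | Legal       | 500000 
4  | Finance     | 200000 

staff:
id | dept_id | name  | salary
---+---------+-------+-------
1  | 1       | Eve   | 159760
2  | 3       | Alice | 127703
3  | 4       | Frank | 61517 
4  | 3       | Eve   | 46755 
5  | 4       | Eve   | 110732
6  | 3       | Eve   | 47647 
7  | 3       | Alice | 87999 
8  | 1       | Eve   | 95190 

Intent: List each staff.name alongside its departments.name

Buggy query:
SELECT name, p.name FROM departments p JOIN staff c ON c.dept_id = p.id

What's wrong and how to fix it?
Bug: Both tables have a 'name' column; the unqualified reference is ambiguous

Fix: Prefix ambiguous columns with the table alias

Corrected query:
SELECT c.name, p.name FROM departments p JOIN staff c ON c.dept_id = p.id

Result:
name  | name   
------+--------
Eve   | Sales  
Alice | Legal  
Frank | Finance
Eve   | Legal  
Eve   | Finance
Eve   | Legal  
Alice | Legal  
Eve   | Sales  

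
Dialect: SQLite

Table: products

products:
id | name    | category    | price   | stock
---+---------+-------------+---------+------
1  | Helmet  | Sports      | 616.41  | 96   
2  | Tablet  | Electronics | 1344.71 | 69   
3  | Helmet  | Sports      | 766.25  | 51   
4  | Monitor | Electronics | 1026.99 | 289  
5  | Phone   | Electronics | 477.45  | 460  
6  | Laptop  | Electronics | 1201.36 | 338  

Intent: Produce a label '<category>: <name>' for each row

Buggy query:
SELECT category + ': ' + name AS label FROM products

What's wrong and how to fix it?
Bug: SQLite uses || for string concatenation; + coerces text to numbers (yielding 0)

Fix: Use the || operator for string concatenation

Corrected query:
SELECT category || ': ' || name AS label FROM products

Result:
label               
--------------------
Sports: Helmet      
Electronics: Tablet 
Sports: Helmet      
Electronics: Monitor
Electronics: Phone  
Electronics: Laptop 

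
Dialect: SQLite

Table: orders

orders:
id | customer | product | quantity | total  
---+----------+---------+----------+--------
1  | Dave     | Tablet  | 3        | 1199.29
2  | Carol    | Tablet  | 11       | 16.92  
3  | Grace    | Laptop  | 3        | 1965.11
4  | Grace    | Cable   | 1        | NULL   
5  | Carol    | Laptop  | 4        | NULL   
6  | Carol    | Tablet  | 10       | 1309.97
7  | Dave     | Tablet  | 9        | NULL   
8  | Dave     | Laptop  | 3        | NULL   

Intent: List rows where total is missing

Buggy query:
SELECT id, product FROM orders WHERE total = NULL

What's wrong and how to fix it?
Bug: '= NULL' is always unknown in SQL three-valued logic, so no rows match

Fix: Use IS NULL to test for NULL

Corrected query:
SELECT id, product FROM orders WHERE total IS NULL

Result:
id | product
---+--------
4  | Cable  
5  | Laptop 
7  | Tablet 
8  | Laptop 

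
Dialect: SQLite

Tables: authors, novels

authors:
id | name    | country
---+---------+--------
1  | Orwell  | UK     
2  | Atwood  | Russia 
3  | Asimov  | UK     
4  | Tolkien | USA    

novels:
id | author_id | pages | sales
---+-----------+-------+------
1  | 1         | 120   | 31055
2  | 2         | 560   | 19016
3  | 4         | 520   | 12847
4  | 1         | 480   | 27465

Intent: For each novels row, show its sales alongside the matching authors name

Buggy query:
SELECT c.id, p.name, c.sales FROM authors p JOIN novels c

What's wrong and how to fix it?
Bug: Missing join condition: each novels row is matched to all authors rows instead of just its own

Fix: Add ON c.author_id = p.id to the JOIN

Corrected query:
SELECT c.id, p.name, c.sales FROM authors p JOIN novels c ON c.author_id = p.id

Result:
id | name    | sales
---+---------+------
1  | Orwell  | 31055
2  | Atwood  | 19016
3  | Tolkien | 12847
4  | Orwell  | 27465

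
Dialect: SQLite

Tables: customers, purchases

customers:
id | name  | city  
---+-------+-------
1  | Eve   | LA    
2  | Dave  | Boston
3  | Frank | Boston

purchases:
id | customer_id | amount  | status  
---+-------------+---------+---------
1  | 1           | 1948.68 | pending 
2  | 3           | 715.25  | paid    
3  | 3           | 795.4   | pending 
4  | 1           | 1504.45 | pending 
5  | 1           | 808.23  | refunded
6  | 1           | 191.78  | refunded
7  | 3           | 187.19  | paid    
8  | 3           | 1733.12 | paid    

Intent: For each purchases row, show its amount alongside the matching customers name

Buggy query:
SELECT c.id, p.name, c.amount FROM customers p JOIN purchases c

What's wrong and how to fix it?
Bug: Missing join condition: each purchases row is matched to all customers rows instead of just its own

Fix: Add ON c.customer_id = p.id to the JOIN

Corrected query:
SELECT c.id, p.name, c.amount FROM customers p JOIN purchases c ON c.customer_id = p.id

Result:
id | name  | amount 
---+-------+--------
1  | Eve   | 1948.68
2  | Frank | 715.25 
3  | Frank | 795.4  
4  | Eve   | 1504.45
5  | Eve   | 808.23 
6  | Eve   | 191.78 
7  | Frank | 187.19 
8  | Frank | 1733.12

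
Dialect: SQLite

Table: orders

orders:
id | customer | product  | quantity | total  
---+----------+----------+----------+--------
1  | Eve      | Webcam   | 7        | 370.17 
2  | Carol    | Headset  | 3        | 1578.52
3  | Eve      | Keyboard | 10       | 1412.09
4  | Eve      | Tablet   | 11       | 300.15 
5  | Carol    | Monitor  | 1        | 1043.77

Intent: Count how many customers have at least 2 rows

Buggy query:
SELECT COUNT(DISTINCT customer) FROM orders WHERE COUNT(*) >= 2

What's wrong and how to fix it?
Bug: COUNT(*) cannot appear in WHERE; the per-group count doesn't exist yet

Fix: Use a subquery that GROUPs and filters with HAVING, then count its rows

Corrected query:
SELECT COUNT(*) FROM (SELECT customer FROM orders GROUP BY customer HAVING COUNT(*) >= 2)

Result:
COUNT(*)
--------
2       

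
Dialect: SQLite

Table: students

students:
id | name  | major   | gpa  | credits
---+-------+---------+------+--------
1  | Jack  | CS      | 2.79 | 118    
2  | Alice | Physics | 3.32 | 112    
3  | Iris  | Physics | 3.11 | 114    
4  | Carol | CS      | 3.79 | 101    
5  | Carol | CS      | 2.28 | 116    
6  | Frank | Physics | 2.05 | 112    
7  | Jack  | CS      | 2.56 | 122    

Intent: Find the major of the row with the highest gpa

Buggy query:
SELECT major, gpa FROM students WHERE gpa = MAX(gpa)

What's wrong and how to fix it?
Bug: MAX(gpa) is an aggregate and cannot be used directly in WHERE

Fix: Wrap MAX in a scalar subquery so WHERE compares against a single value

Corrected query:
SELECT major, gpa FROM students WHERE gpa = (SELECT MAX(gpa) FROM students)

Result:
major | gpa 
------+-----
CS    | 3.79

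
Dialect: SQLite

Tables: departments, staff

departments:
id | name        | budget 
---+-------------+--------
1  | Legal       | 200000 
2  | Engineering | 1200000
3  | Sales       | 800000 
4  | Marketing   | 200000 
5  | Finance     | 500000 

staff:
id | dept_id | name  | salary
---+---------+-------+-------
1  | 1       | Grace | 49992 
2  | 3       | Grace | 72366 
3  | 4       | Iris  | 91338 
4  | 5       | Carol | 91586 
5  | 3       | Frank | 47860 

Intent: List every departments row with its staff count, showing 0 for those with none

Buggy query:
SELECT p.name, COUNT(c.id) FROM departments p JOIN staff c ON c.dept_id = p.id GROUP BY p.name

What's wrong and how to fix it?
Bug: An inner join excludes parents with zero children

Fix: Use LEFT JOIN so parents without children still appear (COUNT(c.id) gives 0)

Corrected query:
SELECT p.name, COUNT(c.id) FROM departments p LEFT JOIN staff c ON c.dept_id = p.id GROUP BY p.name

Result:
name        | COUNT(c.id)
------------+------------
Engineering | 0          
Finance     | 1          
Legal       | 1          
Marketing   | 1          
Sales       | 2          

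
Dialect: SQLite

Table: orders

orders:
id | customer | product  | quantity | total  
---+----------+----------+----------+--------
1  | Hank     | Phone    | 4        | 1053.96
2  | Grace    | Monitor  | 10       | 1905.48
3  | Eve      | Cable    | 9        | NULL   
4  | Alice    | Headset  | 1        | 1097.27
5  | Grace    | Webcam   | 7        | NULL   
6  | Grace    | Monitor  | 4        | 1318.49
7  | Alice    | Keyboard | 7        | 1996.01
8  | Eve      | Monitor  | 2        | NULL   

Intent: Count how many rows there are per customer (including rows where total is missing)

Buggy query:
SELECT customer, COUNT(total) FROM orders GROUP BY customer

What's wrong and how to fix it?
Bug: COUNT(column) counts non-NULL values only; rows with NULL total aren't counted

Fix: Replace COUNT(total) with COUNT(*)

Corrected query:
SELECT customer, COUNT(*) FROM orders GROUP BY customer

Result:
customer | COUNT(*)
---------+---------
Alice    | 2       
Eve      | 2       
Grace    | 3       
Hank     | 1       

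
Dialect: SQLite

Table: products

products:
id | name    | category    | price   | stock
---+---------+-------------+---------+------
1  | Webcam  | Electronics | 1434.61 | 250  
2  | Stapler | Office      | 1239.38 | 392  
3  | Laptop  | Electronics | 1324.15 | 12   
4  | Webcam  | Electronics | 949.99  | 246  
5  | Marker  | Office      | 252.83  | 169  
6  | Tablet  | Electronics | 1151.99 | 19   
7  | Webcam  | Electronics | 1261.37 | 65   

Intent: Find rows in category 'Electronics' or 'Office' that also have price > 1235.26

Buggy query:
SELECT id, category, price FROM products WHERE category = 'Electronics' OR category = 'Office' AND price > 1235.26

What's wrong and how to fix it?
Bug: AND binds tighter than OR, so this parses as category = 'Electronics' OR (category = 'Office' AND price > 1235.26)

Fix: Add parentheses around the OR so the AND applies to both alternatives

Corrected query:
SELECT id, category, price FROM products WHERE (category = 'Electronics' OR category = 'Office') AND price > 1235.26

Result:
id | category    | price  
---+-------------+--------
1  | Electronics | 1434.61
2  | Office      | 1239.38
3  | Electronics | 1324.15
7  | Electronics | 1261.37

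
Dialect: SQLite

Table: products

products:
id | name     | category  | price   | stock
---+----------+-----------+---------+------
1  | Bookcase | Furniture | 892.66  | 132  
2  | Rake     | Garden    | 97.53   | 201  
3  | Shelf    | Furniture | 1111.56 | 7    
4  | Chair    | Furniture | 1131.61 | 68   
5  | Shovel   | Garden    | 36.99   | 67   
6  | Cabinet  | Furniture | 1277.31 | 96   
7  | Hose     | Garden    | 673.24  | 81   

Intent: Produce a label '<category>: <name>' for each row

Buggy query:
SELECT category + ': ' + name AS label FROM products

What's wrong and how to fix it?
Bug: '+' is numeric addition; on text columns SQLite converts them to 0 instead of concatenating

Fix: Replace + with || to concatenate text

Corrected query:
SELECT category || ': ' || name AS label FROM products

Result:
label              
-------------------
Furniture: Bookcase
Garden: Rake       
Furniture: Shelf   
Furniture: Chair   
Garden: Shovel     
Furniture: Cabinet 
Garden: Hose       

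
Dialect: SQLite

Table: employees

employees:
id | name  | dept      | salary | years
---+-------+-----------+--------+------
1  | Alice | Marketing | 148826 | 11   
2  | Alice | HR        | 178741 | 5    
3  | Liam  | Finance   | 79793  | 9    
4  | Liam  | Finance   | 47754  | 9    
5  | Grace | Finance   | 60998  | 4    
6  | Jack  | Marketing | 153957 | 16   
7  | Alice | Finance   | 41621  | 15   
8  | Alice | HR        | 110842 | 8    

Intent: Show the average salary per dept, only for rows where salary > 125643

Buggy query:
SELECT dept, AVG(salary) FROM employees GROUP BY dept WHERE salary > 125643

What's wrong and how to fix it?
Bug: Row-level WHERE must come before GROUP BY in the clause order

Fix: Move the WHERE clause before GROUP BY

Corrected query:
SELECT dept, AVG(salary) FROM employees WHERE salary > 125643 GROUP BY dept

Result:
dept      | AVG(salary)
----------+------------
HR        | 178741     
Marketing | 151391.5   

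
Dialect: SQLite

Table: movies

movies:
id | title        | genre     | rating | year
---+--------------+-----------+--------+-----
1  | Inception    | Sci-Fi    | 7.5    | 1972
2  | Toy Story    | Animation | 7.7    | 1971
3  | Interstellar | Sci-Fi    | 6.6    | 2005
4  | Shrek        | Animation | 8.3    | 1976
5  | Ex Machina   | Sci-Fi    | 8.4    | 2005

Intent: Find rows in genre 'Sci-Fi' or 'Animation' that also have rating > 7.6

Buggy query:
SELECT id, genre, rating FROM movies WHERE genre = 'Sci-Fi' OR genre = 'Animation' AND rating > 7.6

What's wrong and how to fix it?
Bug: AND binds tighter than OR, so this parses as genre = 'Sci-Fi' OR (genre = 'Animation' AND rating > 7.6)

Fix: Group the OR with parentheses (or use IN), then AND the threshold

Corrected query:
SELECT id, genre, rating FROM movies WHERE (genre = 'Sci-Fi' OR genre = 'Animation') AND rating > 7.6

Result:
id | genre     | rating
---+-----------+-------
2  | Animation | 7.7   
4  | Animation | 8.3   
5  | Sci-Fi    | 8.4   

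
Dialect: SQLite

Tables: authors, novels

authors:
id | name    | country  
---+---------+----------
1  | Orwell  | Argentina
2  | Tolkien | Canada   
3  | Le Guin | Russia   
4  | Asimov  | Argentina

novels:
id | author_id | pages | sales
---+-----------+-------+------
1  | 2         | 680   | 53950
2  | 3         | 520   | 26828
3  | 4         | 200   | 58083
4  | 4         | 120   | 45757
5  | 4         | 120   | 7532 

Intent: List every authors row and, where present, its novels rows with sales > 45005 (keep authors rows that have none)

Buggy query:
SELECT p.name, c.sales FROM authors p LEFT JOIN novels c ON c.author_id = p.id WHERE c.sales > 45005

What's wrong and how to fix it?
Bug: Filtering c.sales in WHERE discards the NULL rows produced by LEFT JOIN, turning it into an inner join

Fix: Put 'c.sales > 45005' in the JOIN's ON clause instead of WHERE

Corrected query:
SELECT p.name, c.sales FROM authors p LEFT JOIN novels c ON c.author_id = p.id AND c.sales > 45005

Result:
name    | sales
--------+------
Orwell  | NULL 
Tolkien | 53950
Le Guin | NULL 
Asimov  | 45757
Asimov  | 58083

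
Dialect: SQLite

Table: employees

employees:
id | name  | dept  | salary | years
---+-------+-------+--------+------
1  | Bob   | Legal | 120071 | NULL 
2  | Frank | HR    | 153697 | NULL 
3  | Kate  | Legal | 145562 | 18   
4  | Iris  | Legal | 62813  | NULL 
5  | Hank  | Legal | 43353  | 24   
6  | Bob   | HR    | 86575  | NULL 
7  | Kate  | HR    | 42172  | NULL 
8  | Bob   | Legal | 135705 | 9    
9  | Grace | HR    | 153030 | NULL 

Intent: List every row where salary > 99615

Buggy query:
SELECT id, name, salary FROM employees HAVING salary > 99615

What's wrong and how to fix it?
Bug: This is a non-aggregate query (no GROUP BY, no aggregates), so in SQLite the HAVING clause is invalid here; a row-level condition belongs in WHERE

Fix: Use WHERE for row-level filtering

Corrected query:
SELECT id, name, salary FROM employees WHERE salary > 99615

Result:
id | name  | salary
---+-------+-------
1  | Bob   | 120071
2  | Frank | 153697
3  | Kate  | 145562
8  | Bob   | 135705
9  | Grace | 153030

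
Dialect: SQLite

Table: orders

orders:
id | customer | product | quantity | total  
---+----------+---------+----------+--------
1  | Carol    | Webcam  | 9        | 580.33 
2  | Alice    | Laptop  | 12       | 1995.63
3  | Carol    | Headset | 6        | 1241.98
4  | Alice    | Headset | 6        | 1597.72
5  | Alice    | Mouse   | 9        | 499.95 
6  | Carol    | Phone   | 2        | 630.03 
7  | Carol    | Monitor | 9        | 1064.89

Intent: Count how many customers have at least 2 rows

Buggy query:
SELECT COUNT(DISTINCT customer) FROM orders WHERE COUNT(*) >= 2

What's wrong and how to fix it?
Bug: WHERE filters individual rows, not groups, so a group-level COUNT is invalid there

Fix: Group first with HAVING COUNT(*) >= 2, then COUNT the resulting groups

Corrected query:
SELECT COUNT(*) FROM (SELECT customer FROM orders GROUP BY customer HAVING COUNT(*) >= 2)

Result:
COUNT(*)
--------
2       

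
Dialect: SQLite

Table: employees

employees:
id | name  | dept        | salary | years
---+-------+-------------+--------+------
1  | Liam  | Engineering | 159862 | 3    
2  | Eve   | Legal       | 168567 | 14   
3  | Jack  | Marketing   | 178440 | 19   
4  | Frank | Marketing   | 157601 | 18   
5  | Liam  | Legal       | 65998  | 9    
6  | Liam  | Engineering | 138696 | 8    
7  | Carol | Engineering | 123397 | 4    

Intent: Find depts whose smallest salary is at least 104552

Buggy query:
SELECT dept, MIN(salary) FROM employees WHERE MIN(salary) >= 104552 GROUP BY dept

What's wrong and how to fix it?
Bug: MIN() in WHERE is a misuse of aggregate

Fix: Replace WHERE with HAVING after the GROUP BY

Corrected query:
SELECT dept, MIN(salary) FROM employees GROUP BY dept HAVING MIN(salary) >= 104552

Result:
dept        | MIN(salary)
------------+------------
Engineering | 123397     
Marketing   | 157601     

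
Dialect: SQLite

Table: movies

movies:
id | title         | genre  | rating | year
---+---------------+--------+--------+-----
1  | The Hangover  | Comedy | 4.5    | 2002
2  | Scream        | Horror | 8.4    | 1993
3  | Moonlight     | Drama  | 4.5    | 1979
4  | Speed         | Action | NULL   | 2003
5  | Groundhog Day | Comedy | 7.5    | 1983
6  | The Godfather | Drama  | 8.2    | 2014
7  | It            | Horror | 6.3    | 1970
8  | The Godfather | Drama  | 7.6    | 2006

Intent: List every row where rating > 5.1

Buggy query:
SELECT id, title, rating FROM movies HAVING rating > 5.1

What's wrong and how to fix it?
Bug: This is a non-aggregate query (no GROUP BY, no aggregates), so in SQLite the HAVING clause is invalid here; a row-level condition belongs in WHERE

Fix: Use WHERE for row-level filtering

Corrected query:
SELECT id, title, rating FROM movies WHERE rating > 5.1

Result:
id | title         | rating
---+---------------+-------
2  | Scream        | 8.4   
5  | Groundhog Day | 7.5   
6  | The Godfather | 8.2   
7  | It            | 6.3   
8  | The Godfather | 7.6   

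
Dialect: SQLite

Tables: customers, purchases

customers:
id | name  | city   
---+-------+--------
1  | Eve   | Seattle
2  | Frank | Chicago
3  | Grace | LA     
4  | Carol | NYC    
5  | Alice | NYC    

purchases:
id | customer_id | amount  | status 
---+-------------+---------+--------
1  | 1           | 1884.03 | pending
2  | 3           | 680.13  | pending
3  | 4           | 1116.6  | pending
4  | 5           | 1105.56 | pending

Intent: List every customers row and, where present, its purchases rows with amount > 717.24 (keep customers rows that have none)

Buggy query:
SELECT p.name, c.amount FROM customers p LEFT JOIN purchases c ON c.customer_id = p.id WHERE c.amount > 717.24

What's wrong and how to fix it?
Bug: Filtering c.amount in WHERE discards the NULL rows produced by LEFT JOIN, turning it into an inner join

Fix: Put 'c.amount > 717.24' in the JOIN's ON clause instead of WHERE

Corrected query:
SELECT p.name, c.amount FROM customers p LEFT JOIN purchases c ON c.customer_id = p.id AND c.amount > 717.24

Result:
name  | amount 
------+--------
Eve   | 1884.03
Frank | NULL   
Grace | NULL   
Carol | 1116.6 
Alice | 1105.56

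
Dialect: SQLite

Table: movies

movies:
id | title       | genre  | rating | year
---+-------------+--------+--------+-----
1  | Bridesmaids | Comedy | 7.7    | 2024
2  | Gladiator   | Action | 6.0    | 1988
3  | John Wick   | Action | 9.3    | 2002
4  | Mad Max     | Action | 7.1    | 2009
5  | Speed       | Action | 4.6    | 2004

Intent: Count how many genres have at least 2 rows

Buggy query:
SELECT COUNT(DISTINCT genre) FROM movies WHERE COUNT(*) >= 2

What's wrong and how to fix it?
Bug: COUNT(*) cannot appear in WHERE; the per-group count doesn't exist yet

Fix: Group first with HAVING COUNT(*) >= 2, then COUNT the resulting groups

Corrected query:
SELECT COUNT(*) FROM (SELECT genre FROM movies GROUP BY genre HAVING COUNT(*) >= 2)

Result:
COUNT(*)
--------
1       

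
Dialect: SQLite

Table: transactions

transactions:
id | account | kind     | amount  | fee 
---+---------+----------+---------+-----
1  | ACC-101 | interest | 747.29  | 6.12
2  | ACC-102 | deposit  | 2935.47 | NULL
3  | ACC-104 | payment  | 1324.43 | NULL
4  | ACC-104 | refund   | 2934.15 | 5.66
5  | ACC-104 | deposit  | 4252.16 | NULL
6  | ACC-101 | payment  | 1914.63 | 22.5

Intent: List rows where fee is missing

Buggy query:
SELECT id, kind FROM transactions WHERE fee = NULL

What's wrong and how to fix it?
Bug: '= NULL' is always unknown in SQL three-valued logic, so no rows match

Fix: Replace '= NULL' with 'IS NULL'

Corrected query:
SELECT id, kind FROM transactions WHERE fee IS NULL

Result:
id | kind   
---+--------
2  | deposit
3  | payment
5  | deposit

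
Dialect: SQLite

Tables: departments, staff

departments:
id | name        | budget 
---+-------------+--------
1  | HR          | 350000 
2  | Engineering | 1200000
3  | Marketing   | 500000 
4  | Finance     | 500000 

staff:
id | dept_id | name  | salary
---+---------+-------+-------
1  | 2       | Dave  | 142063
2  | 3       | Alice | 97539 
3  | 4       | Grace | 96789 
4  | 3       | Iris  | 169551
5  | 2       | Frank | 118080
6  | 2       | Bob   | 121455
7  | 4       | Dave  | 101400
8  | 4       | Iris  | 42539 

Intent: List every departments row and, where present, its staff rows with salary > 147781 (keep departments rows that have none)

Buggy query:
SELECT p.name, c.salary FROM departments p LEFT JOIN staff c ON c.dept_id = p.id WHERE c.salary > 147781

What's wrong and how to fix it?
Bug: Filtering c.salary in WHERE discards the NULL rows produced by LEFT JOIN, turning it into an inner join

Fix: Move the right-table condition into the ON clause so unmatched parents are kept

Corrected query:
SELECT p.name, c.salary FROM departments p LEFT JOIN staff c ON c.dept_id = p.id AND c.salary > 147781

Result:
name        | salary
------------+-------
HR          | NULL  
Engineering | NULL  
Marketing   | 169551
Finance     | NULL  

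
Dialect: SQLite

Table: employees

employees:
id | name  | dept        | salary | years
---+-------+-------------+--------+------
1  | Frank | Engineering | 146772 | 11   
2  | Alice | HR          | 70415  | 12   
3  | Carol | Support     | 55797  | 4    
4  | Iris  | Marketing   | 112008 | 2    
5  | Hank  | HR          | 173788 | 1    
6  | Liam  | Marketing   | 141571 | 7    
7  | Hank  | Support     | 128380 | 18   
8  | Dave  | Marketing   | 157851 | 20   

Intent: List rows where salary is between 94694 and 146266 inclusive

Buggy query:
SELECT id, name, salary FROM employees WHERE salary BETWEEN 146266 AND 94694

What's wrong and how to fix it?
Bug: BETWEEN expects the lower bound first; with 146266 AND 94694 the range is empty

Fix: Swap the bounds so the smaller value comes first

Corrected query:
SELECT id, name, salary FROM employees WHERE salary BETWEEN 94694 AND 146266

Result:
id | name | salary
---+------+-------
4  | Iris | 112008
6  | Liam | 141571
7  | Hank | 128380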